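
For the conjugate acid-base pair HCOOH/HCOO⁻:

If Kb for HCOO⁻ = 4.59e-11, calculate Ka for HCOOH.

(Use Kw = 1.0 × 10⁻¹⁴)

For a conjugate pair Ka × Kb = Kw, so Ka = Kw/Kb = 1.0 × 10⁻¹⁴ / 4.59e-11 = 2.18e-04.

K_a = 2.18e-04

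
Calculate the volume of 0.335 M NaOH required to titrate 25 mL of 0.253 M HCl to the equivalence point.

At equivalence: moles acid = moles base. moles HCl = 0.253 × 25/1000 = 0.006325 mol. V_base = moles / 0.335 × 1000 = 18.9 mL.

V_{base} = 18.9 mL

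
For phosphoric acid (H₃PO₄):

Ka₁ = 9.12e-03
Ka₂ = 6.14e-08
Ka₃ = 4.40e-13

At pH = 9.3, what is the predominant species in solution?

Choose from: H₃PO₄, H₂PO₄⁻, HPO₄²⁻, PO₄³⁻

pKa₁ = 2.04, pKa₂ = 7.21, pKa₃ = 12.36. For a polyprotic acid the predominant species crosses at each pKa: below pKa_n the protonated form dominates, above it the deprotonated form does. At pH = 9.3, the predominant species is HPO₄²⁻.

HPO₄²⁻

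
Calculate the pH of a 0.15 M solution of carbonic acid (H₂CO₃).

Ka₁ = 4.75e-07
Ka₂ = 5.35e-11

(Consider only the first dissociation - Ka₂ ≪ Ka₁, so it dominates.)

First dissociation dominates. From Ka₁ = [H⁺][HA⁻]/[H₂A], x² + Ka₁·x − Ka₁·C = 0 with C = 0.15 M and Ka₁ = 4.75e-07. Solving: [H⁺] = (−Ka₁ + √(Ka₁² + 4·Ka₁·C)) / 2 = 2.6669e-04 M. pH = -log(2.6669e-04) = 3.57.

pH = 3.57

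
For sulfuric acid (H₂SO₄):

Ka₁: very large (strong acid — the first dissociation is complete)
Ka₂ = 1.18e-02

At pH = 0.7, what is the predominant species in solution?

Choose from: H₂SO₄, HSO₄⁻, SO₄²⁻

The first dissociation is complete, so H₂SO₄ itself is never the predominant species in water; pKa₂ = -log(1.18e-02) = 1.93. For a polyprotic acid the predominant species crosses at each pKa: below pKa_n the protonated form dominates, above it the deprotonated form does. At pH = 0.7, the predominant species is HSO₄⁻.

HSO₄⁻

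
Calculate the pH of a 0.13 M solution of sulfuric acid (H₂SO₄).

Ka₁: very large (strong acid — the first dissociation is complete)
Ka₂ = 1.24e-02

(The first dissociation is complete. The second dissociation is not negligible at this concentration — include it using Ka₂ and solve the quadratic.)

First dissociation is complete: [H⁺]₀ = [HSO₄⁻]₀ = C = 0.13 M. Second dissociation HSO₄⁻ ⇌ H⁺ + SO₄²⁻: let x = [SO₄²⁻]. Ka₂ = (C + x)·x / (C − x) = 1.24e-02 → x² + (C + Ka₂)·x − Ka₂·C = 0 → x² + 0.14240·x − 1.612e-03 = 0. x = (−0.14240 + √(0.14240² + 4 × 1.612e-03)) / 2 = 1.0540e-02 M. [H⁺] = C + x = 0.13 + 1.0540e-02 = 1.4054e-01 M. pH = -log(1.4054e-01) = 0.85.

pH = 0.85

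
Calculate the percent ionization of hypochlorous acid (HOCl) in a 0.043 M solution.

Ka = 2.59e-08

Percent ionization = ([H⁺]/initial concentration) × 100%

Using Ka equilibrium: x² + Ka×x - Ka×C = 0. Solving: [H⁺] = 3.3359e-05. Percent = (3.3359e-05/0.043) × 100

Percent ionization = 0.0776%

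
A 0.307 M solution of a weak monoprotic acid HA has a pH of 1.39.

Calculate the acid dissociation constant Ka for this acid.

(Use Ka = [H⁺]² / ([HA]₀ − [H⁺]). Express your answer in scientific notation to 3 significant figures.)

[H⁺] = 10^(−pH) = 10^(−1.39) = 4.074e-02 M. For HA ⇌ H⁺ + A⁻, Ka = [H⁺][A⁻]/[HA] = [H⁺]² / ([HA]₀ − [H⁺]) = (4.074e-02)² / (0.307 − 4.074e-02) = 6.23e-03.

K_a = 6.23e-03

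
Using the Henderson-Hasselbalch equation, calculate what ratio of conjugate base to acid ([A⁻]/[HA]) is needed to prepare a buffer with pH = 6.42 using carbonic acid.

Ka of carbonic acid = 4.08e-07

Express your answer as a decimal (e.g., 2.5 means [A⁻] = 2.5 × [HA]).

pKa = -log(4.08e-07) = 6.3893. pH = pKa + log([A⁻]/[HA]), so log([A⁻]/[HA]) = pH − pKa = 6.42 − 6.3893 = 0.0307. [A⁻]/[HA] = 10^(0.0307) = 1.07

[A⁻]/[HA] = 1.07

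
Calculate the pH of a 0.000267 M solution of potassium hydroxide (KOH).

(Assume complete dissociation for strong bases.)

[OH⁻] = 0.000267 M for strong base. pOH = -log[OH⁻] = 3.57, pH = 14 - pOH

pH = 10.43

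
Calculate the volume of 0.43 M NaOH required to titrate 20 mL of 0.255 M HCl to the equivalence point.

At equivalence: moles acid = moles base. moles HCl = 0.255 × 20/1000 = 0.0051 mol. V_base = moles / 0.43 × 1000 = 11.9 mL.

V_{base} = 11.9 mL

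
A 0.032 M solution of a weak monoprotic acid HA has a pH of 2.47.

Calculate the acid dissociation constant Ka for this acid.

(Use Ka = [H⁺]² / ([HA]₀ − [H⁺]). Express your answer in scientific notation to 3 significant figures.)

[H⁺] = 10^(−pH) = 10^(−2.47) = 3.388e-03 M. For HA ⇌ H⁺ + A⁻, Ka = [H⁺][A⁻]/[HA] = [H⁺]² / ([HA]₀ − [H⁺]) = (3.388e-03)² / (0.032 − 3.388e-03) = 4.01e-04.

K_a = 4.01e-04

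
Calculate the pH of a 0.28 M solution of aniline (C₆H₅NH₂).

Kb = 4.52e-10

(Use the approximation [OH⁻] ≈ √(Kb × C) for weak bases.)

[OH⁻] = √(Kb × C) = √(4.52e-10 × 0.28) = 1.1250e-05. pOH = 4.95, pH = 14 - pOH

pH = 9.05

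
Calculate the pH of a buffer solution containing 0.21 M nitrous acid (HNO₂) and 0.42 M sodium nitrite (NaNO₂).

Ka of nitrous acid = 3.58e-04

pKa = -log(3.58e-04) = 3.45. pH = pKa + log([A⁻]/[HA]) = 3.45 + log(0.42/0.21)

pH = 3.75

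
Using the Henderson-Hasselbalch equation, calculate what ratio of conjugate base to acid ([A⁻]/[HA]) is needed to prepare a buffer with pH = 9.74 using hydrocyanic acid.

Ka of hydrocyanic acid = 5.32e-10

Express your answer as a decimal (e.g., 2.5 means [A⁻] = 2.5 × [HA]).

pKa = -log(5.32e-10) = 9.2741. pH = pKa + log([A⁻]/[HA]), so log([A⁻]/[HA]) = pH − pKa = 9.74 − 9.2741 = 0.4659. [A⁻]/[HA] = 10^(0.4659) = 2.92

[A⁻]/[HA] = 2.92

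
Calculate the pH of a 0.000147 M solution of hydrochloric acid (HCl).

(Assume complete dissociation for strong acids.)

[H⁺] = 0.000147 M for strong acid. pH = -log[H⁺] = -log(0.000147)

pH = 3.83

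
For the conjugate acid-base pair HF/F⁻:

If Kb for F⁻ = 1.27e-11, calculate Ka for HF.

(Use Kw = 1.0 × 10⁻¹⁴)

For a conjugate pair Ka × Kb = Kw, so Ka = Kw/Kb = 1.0 × 10⁻¹⁴ / 1.27e-11 = 7.87e-04.

K_a = 7.87e-04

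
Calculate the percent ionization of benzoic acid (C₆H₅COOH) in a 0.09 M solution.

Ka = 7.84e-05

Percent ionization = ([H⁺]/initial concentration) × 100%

Using Ka equilibrium: x² + Ka×x - Ka×C = 0. Solving: [H⁺] = 2.6174e-03. Percent = (2.6174e-03/0.09) × 100

Percent ionization = 2.91%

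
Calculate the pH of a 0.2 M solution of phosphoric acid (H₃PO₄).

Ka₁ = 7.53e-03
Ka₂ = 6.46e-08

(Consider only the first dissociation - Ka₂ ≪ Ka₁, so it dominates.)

First dissociation dominates. From Ka₁ = [H⁺][HA⁻]/[H₂A], x² + Ka₁·x − Ka₁·C = 0 with C = 0.2 M and Ka₁ = 7.53e-03. Solving: [H⁺] = (−Ka₁ + √(Ka₁² + 4·Ka₁·C)) / 2 = 3.5224e-02 M. pH = -log(3.5224e-02) = 1.45.

pH = 1.45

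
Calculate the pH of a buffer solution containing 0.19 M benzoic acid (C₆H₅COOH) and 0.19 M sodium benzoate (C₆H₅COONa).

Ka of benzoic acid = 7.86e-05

pKa = -log(7.86e-05) = 4.10. pH = pKa + log([A⁻]/[HA]) = 4.10 + log(0.19/0.19)

pH = 4.10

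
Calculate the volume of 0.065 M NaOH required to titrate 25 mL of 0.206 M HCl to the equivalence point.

At equivalence: moles acid = moles base. moles HCl = 0.206 × 25/1000 = 0.00515 mol. V_base = moles / 0.065 × 1000 = 79.2 mL.

V_{base} = 79.2 mL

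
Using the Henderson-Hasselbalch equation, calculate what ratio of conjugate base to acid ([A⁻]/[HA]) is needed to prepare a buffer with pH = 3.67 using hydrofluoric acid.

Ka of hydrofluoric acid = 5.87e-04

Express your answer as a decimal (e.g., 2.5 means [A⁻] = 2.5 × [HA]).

pKa = -log(5.87e-04) = 3.2314. pH = pKa + log([A⁻]/[HA]), so log([A⁻]/[HA]) = pH − pKa = 3.67 − 3.2314 = 0.4386. [A⁻]/[HA] = 10^(0.4386) = 2.75

[A⁻]/[HA] = 2.75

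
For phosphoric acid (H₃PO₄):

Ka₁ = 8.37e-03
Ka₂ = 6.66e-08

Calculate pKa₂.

pKa₂ = -log(Ka₂) = -log(6.66e-08) = 7.18.

pK_{a2} = 7.18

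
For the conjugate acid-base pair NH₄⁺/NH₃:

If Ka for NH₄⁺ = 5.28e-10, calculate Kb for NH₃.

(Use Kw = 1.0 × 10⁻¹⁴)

For a conjugate pair Ka × Kb = Kw, so Kb = Kw/Ka = 1.0 × 10⁻¹⁴ / 5.28e-10 = 1.89e-05.

K_b = 1.89e-05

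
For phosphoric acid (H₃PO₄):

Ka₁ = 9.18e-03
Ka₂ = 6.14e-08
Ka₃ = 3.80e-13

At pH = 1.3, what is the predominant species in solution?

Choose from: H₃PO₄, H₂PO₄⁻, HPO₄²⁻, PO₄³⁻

pKa₁ = 2.04, pKa₂ = 7.21, pKa₃ = 12.42. For a polyprotic acid the predominant species crosses at each pKa: below pKa_n the protonated form dominates, above it the deprotonated form does. At pH = 1.3, the predominant species is H₃PO₄.

H₃PO₄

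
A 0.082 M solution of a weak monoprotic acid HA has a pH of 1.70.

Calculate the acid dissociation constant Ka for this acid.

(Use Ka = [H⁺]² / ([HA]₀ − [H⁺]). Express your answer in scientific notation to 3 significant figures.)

[H⁺] = 10^(−pH) = 10^(−1.70) = 1.995e-02 M. For HA ⇌ H⁺ + A⁻, Ka = [H⁺][A⁻]/[HA] = [H⁺]² / ([HA]₀ − [H⁺]) = (1.995e-02)² / (0.082 − 1.995e-02) = 6.42e-03.

K_a = 6.42e-03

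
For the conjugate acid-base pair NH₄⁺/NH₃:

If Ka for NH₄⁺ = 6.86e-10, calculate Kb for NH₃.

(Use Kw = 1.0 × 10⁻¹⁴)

For a conjugate pair Ka × Kb = Kw, so Kb = Kw/Ka = 1.0 × 10⁻¹⁴ / 6.86e-10 = 1.46e-05.

K_b = 1.46e-05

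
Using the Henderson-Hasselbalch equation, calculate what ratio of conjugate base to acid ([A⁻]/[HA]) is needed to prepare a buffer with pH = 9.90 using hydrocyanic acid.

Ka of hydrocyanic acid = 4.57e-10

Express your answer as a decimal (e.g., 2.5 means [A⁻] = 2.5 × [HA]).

pKa = -log(4.57e-10) = 9.3401. pH = pKa + log([A⁻]/[HA]), so log([A⁻]/[HA]) = pH − pKa = 9.90 − 9.3401 = 0.5599. [A⁻]/[HA] = 10^(0.5599) = 3.63

[A⁻]/[HA] = 3.63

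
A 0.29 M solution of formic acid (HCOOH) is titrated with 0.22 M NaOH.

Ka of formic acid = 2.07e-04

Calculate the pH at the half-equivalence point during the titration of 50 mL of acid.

At half-equivalence [HA] = [A⁻], so Henderson-Hasselbalch gives pH = pKa = -log(2.07e-04) = 3.68.

pH = pKa = 3.68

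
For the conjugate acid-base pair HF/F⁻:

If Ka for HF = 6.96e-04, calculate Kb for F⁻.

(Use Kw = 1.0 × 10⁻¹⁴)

For a conjugate pair Ka × Kb = Kw, so Kb = Kw/Ka = 1.0 × 10⁻¹⁴ / 6.96e-04 = 1.44e-11.

K_b = 1.44e-11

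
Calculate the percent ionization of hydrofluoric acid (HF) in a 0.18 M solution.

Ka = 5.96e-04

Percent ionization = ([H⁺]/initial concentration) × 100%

Using Ka equilibrium: x² + Ka×x - Ka×C = 0. Solving: [H⁺] = 1.0064e-02. Percent = (1.0064e-02/0.18) × 100

Percent ionization = 5.59%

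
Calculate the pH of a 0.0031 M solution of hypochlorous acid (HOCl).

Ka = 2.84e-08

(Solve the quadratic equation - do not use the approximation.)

x² + Ka×x - Ka×C = 0. Using quadratic formula: [H⁺] = 9.3688e-06

pH = 5.03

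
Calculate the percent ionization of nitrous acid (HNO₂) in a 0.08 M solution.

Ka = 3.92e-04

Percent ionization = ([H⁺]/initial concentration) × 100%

Using Ka equilibrium: x² + Ka×x - Ka×C = 0. Solving: [H⁺] = 5.4074e-03. Percent = (5.4074e-03/0.08) × 100

Percent ionization = 6.76%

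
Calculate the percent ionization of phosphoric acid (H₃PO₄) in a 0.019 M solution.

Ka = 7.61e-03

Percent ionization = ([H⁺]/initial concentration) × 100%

Using Ka equilibrium: x² + Ka×x - Ka×C = 0. Solving: [H⁺] = 8.8072e-03. Percent = (8.8072e-03/0.019) × 100

Percent ionization = 46.4%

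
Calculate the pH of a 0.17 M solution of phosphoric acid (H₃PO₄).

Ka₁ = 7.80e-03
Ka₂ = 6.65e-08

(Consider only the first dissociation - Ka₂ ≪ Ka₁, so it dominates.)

First dissociation dominates. From Ka₁ = [H⁺][HA⁻]/[H₂A], x² + Ka₁·x − Ka₁·C = 0 with C = 0.17 M and Ka₁ = 7.80e-03. Solving: [H⁺] = (−Ka₁ + √(Ka₁² + 4·Ka₁·C)) / 2 = 3.2723e-02 M. pH = -log(3.2723e-02) = 1.49.

pH = 1.49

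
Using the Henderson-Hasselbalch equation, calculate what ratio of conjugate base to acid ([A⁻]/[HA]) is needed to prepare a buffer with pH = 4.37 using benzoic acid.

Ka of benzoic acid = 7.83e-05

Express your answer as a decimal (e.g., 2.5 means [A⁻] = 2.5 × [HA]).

pKa = -log(7.83e-05) = 4.1062. pH = pKa + log([A⁻]/[HA]), so log([A⁻]/[HA]) = pH − pKa = 4.37 − 4.1062 = 0.2638. [A⁻]/[HA] = 10^(0.2638) = 1.84

[A⁻]/[HA] = 1.84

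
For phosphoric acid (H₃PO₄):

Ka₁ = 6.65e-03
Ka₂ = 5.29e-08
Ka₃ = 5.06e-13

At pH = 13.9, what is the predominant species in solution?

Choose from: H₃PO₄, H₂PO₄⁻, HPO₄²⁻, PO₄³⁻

pKa₁ = 2.18, pKa₂ = 7.28, pKa₃ = 12.30. For a polyprotic acid the predominant species crosses at each pKa: below pKa_n the protonated form dominates, above it the deprotonated form does. At pH = 13.9, the predominant species is PO₄³⁻.

PO₄³⁻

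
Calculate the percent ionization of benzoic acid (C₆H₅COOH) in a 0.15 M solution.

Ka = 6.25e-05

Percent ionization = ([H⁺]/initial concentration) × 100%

Using Ka equilibrium: x² + Ka×x - Ka×C = 0. Solving: [H⁺] = 3.0308e-03. Percent = (3.0308e-03/0.15) × 100

Percent ionization = 2.02%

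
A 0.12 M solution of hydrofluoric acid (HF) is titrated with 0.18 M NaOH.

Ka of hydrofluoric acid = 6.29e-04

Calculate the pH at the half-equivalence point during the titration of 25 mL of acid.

At half-equivalence [HA] = [A⁻], so Henderson-Hasselbalch gives pH = pKa = -log(6.29e-04) = 3.20.

pH = pKa = 3.20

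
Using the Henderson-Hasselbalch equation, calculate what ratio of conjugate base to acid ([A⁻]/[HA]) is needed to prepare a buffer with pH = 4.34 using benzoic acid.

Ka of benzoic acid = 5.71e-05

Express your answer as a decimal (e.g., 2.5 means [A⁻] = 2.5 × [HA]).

pKa = -log(5.71e-05) = 4.2434. pH = pKa + log([A⁻]/[HA]), so log([A⁻]/[HA]) = pH − pKa = 4.34 − 4.2434 = 0.0966. [A⁻]/[HA] = 10^(0.0966) = 1.25

[A⁻]/[HA] = 1.25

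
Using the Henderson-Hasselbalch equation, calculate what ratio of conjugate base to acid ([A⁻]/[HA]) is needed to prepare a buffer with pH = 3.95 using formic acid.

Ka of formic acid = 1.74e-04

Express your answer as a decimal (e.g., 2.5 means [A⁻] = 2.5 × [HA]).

pKa = -log(1.74e-04) = 3.7595. pH = pKa + log([A⁻]/[HA]), so log([A⁻]/[HA]) = pH − pKa = 3.95 − 3.7595 = 0.1905. [A⁻]/[HA] = 10^(0.1905) = 1.55

[A⁻]/[HA] = 1.55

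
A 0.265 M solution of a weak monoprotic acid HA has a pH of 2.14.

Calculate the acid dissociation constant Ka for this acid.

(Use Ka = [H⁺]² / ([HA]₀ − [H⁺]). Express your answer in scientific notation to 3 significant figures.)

[H⁺] = 10^(−pH) = 10^(−2.14) = 7.244e-03 M. For HA ⇌ H⁺ + A⁻, Ka = [H⁺][A⁻]/[HA] = [H⁺]² / ([HA]₀ − [H⁺]) = (7.244e-03)² / (0.265 − 7.244e-03) = 2.04e-04.

K_a = 2.04e-04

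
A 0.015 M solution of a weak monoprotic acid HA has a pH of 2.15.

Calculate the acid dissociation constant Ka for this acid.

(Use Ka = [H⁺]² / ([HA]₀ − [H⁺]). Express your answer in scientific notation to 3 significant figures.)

[H⁺] = 10^(−pH) = 10^(−2.15) = 7.079e-03 M. For HA ⇌ H⁺ + A⁻, Ka = [H⁺][A⁻]/[HA] = [H⁺]² / ([HA]₀ − [H⁺]) = (7.079e-03)² / (0.015 − 7.079e-03) = 6.33e-03.

K_a = 6.33e-03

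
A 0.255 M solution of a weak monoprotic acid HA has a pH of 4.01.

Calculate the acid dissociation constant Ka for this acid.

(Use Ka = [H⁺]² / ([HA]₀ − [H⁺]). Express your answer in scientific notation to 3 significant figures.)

[H⁺] = 10^(−pH) = 10^(−4.01) = 9.772e-05 M. For HA ⇌ H⁺ + A⁻, Ka = [H⁺][A⁻]/[HA] = [H⁺]² / ([HA]₀ − [H⁺]) = (9.772e-05)² / (0.255 − 9.772e-05) = 3.75e-08.

K_a = 3.75e-08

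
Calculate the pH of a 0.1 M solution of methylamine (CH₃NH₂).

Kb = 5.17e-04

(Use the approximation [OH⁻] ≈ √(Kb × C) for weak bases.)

[OH⁻] = √(Kb × C) = √(5.17e-04 × 0.1) = 7.1903e-03. pOH = 2.14, pH = 14 - pOH

pH = 11.86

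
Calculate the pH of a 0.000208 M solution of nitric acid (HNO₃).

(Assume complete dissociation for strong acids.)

[H⁺] = 0.000208 M for strong acid. pH = -log[H⁺] = -log(0.000208)

pH = 3.68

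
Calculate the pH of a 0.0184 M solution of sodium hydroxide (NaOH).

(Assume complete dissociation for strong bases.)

[OH⁻] = 0.0184 M for strong base. pOH = -log[OH⁻] = 1.74, pH = 14 - pOH

pH = 12.26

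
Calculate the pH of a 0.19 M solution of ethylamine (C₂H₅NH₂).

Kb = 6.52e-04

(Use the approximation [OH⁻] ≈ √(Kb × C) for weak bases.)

[OH⁻] = √(Kb × C) = √(6.52e-04 × 0.19) = 1.1130e-02. pOH = 1.95, pH = 14 - pOH

pH = 12.05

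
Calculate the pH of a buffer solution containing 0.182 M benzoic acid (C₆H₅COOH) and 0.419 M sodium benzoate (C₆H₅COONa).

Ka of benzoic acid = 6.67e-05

pKa = -log(6.67e-05) = 4.18. pH = pKa + log([A⁻]/[HA]) = 4.18 + log(0.419/0.182)

pH = 4.54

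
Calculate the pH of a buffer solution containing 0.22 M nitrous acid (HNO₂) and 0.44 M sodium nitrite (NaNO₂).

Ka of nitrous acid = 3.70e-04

pKa = -log(3.70e-04) = 3.43. pH = pKa + log([A⁻]/[HA]) = 3.43 + log(0.44/0.22)

pH = 3.73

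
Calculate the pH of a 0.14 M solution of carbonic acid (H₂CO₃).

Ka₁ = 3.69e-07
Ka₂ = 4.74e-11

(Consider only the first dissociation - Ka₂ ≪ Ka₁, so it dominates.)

First dissociation dominates. From Ka₁ = [H⁺][HA⁻]/[H₂A], x² + Ka₁·x − Ka₁·C = 0 with C = 0.14 M and Ka₁ = 3.69e-07. Solving: [H⁺] = (−Ka₁ + √(Ka₁² + 4·Ka₁·C)) / 2 = 2.2710e-04 M. pH = -log(2.2710e-04) = 3.64.

pH = 3.64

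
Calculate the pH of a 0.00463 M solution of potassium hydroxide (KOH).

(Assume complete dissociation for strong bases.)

[OH⁻] = 0.00463 M for strong base. pOH = -log[OH⁻] = 2.33, pH = 14 - pOH

pH = 11.67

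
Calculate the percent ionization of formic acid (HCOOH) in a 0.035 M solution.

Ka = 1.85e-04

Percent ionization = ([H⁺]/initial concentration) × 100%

Using Ka equilibrium: x² + Ka×x - Ka×C = 0. Solving: [H⁺] = 2.4538e-03. Percent = (2.4538e-03/0.035) × 100

Percent ionization = 7.01%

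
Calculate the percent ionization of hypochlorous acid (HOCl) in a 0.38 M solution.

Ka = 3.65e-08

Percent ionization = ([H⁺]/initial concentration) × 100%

Using Ka equilibrium: x² + Ka×x - Ka×C = 0. Solving: [H⁺] = 1.1775e-04. Percent = (1.1775e-04/0.38) × 100

Percent ionization = 0.031%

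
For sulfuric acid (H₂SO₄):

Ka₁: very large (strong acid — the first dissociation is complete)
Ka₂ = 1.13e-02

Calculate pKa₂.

pKa₂ = -log(Ka₂) = -log(1.13e-02) = 1.95.

pK_{a2} = 1.95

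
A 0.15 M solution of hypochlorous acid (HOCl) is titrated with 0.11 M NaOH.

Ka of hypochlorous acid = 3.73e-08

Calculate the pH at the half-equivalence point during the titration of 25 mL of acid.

At half-equivalence [HA] = [A⁻], so Henderson-Hasselbalch gives pH = pKa = -log(3.73e-08) = 7.43.

pH = pKa = 7.43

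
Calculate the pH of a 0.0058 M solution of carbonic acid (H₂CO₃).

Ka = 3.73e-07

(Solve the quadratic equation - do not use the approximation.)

x² + Ka×x - Ka×C = 0. Using quadratic formula: [H⁺] = 4.6326e-05

pH = 4.33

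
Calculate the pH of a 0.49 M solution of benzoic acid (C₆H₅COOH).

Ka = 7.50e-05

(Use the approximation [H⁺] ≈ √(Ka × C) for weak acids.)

[H⁺] = √(Ka × C) = √(7.50e-05 × 0.49) = 6.0622e-03. pH = -log(6.0622e-03)

pH = 2.22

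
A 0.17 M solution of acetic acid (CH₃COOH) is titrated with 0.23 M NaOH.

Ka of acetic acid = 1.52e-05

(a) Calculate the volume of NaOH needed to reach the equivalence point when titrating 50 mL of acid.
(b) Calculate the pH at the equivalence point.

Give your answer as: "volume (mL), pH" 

moles acid = 0.17 × 50/1000 = 0.0085 mol; V_base = moles/0.23 × 1000 = 37.0 mL. At equivalence only the conjugate base is present: [A⁻] = 0.0085/0.087 = 9.7750e-02 M. Kb = Kw/Ka = 6.58e-10; [OH⁻] = √(Kb × [A⁻]) = 8.0193e-06; pOH = 5.10; pH = 14 - pOH = 8.90.

V = 37.0 mL, pH = 8.90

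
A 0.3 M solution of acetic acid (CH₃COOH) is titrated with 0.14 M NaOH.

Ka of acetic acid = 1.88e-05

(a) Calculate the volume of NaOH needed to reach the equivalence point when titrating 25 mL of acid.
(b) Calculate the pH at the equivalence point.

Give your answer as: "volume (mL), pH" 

moles acid = 0.3 × 25/1000 = 0.0075 mol; V_base = moles/0.14 × 1000 = 53.6 mL. At equivalence only the conjugate base is present: [A⁻] = 0.0075/0.079 = 9.5455e-02 M. Kb = Kw/Ka = 5.32e-10; [OH⁻] = √(Kb × [A⁻]) = 7.1256e-06; pOH = 5.15; pH = 14 - pOH = 8.85.

V = 53.6 mL, pH = 8.85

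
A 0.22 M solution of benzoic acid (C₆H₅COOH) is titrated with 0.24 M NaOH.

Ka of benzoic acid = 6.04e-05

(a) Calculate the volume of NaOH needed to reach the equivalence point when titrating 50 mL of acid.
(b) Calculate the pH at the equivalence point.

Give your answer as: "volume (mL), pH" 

moles acid = 0.22 × 50/1000 = 0.011 mol; V_base = moles/0.24 × 1000 = 45.8 mL. At equivalence only the conjugate base is present: [A⁻] = 0.011/0.096 = 1.1478e-01 M. Kb = Kw/Ka = 1.66e-10; [OH⁻] = √(Kb × [A⁻]) = 4.3593e-06; pOH = 5.36; pH = 14 - pOH = 8.64.

V = 45.8 mL, pH = 8.64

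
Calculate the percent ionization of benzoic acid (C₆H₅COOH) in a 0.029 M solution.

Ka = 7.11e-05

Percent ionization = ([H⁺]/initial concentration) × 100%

Using Ka equilibrium: x² + Ka×x - Ka×C = 0. Solving: [H⁺] = 1.4008e-03. Percent = (1.4008e-03/0.029) × 100

Percent ionization = 4.83%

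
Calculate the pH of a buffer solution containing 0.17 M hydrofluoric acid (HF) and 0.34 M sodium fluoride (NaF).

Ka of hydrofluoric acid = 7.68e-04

pKa = -log(7.68e-04) = 3.11. pH = pKa + log([A⁻]/[HA]) = 3.11 + log(0.34/0.17)

pH = 3.42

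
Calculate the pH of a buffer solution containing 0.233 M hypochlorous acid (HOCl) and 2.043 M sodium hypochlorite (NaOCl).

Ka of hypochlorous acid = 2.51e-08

pKa = -log(2.51e-08) = 7.60. pH = pKa + log([A⁻]/[HA]) = 7.60 + log(2.043/0.233)

pH = 8.54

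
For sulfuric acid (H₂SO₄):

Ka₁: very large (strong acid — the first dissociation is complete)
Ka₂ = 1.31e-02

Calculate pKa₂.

pKa₂ = -log(Ka₂) = -log(1.31e-02) = 1.88.

pK_{a2} = 1.88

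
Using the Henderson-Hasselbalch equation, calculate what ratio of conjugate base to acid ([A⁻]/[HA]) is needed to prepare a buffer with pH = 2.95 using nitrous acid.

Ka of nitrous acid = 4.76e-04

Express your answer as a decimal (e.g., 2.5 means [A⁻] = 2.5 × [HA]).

pKa = -log(4.76e-04) = 3.3224. pH = pKa + log([A⁻]/[HA]), so log([A⁻]/[HA]) = pH − pKa = 2.95 − 3.3224 = -0.3724. [A⁻]/[HA] = 10^(-0.3724) = 0.424

[A⁻]/[HA] = 0.424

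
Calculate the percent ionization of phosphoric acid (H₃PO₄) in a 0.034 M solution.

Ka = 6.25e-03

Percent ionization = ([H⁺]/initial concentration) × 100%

Using Ka equilibrium: x² + Ka×x - Ka×C = 0. Solving: [H⁺] = 1.1784e-02. Percent = (1.1784e-02/0.034) × 100

Percent ionization = 34.7%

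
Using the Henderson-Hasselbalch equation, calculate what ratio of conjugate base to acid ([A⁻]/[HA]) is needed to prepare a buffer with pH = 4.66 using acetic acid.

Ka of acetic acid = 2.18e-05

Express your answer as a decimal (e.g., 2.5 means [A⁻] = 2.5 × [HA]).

pKa = -log(2.18e-05) = 4.6615. pH = pKa + log([A⁻]/[HA]), so log([A⁻]/[HA]) = pH − pKa = 4.66 − 4.6615 = -0.0015. [A⁻]/[HA] = 10^(-0.0015) = 0.996

[A⁻]/[HA] = 0.996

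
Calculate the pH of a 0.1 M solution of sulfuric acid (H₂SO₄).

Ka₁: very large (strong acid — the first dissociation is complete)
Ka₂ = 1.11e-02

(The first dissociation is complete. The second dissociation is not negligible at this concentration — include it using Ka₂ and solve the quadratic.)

First dissociation is complete: [H⁺]₀ = [HSO₄⁻]₀ = C = 0.1 M. Second dissociation HSO₄⁻ ⇌ H⁺ + SO₄²⁻: let x = [SO₄²⁻]. Ka₂ = (C + x)·x / (C − x) = 1.11e-02 → x² + (C + Ka₂)·x − Ka₂·C = 0 → x² + 0.11110·x − 1.110e-03 = 0. x = (−0.11110 + √(0.11110² + 4 × 1.110e-03)) / 2 = 9.2250e-03 M. [H⁺] = C + x = 0.1 + 9.2250e-03 = 1.0923e-01 M. pH = -log(1.0923e-01) = 0.96.

pH = 0.96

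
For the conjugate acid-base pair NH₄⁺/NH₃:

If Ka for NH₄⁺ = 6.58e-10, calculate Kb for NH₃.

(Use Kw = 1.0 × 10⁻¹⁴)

For a conjugate pair Ka × Kb = Kw, so Kb = Kw/Ka = 1.0 × 10⁻¹⁴ / 6.58e-10 = 1.52e-05.

K_b = 1.52e-05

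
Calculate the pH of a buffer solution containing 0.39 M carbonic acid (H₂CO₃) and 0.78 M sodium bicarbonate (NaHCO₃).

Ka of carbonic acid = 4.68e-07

pKa = -log(4.68e-07) = 6.33. pH = pKa + log([A⁻]/[HA]) = 6.33 + log(0.78/0.39)

pH = 6.63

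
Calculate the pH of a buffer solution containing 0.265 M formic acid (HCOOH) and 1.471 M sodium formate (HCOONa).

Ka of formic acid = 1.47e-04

pKa = -log(1.47e-04) = 3.83. pH = pKa + log([A⁻]/[HA]) = 3.83 + log(1.471/0.265)

pH = 4.58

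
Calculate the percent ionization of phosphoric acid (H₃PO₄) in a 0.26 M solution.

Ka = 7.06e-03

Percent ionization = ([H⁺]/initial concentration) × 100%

Using Ka equilibrium: x² + Ka×x - Ka×C = 0. Solving: [H⁺] = 3.9459e-02. Percent = (3.9459e-02/0.26) × 100

Percent ionization = 15.2%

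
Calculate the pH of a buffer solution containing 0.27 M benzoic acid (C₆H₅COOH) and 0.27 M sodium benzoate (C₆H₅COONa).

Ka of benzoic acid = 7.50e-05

pKa = -log(7.50e-05) = 4.12. pH = pKa + log([A⁻]/[HA]) = 4.12 + log(0.27/0.27)

pH = 4.12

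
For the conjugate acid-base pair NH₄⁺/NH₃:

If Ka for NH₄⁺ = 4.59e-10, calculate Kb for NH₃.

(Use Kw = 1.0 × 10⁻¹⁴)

For a conjugate pair Ka × Kb = Kw, so Kb = Kw/Ka = 1.0 × 10⁻¹⁴ / 4.59e-10 = 2.18e-05.

K_b = 2.18e-05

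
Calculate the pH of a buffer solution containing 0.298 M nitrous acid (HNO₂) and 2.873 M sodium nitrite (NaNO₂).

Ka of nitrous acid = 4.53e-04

pKa = -log(4.53e-04) = 3.34. pH = pKa + log([A⁻]/[HA]) = 3.34 + log(2.873/0.298)

pH = 4.33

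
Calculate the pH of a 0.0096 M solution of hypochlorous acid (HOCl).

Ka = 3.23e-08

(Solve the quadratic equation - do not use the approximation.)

x² + Ka×x - Ka×C = 0. Using quadratic formula: [H⁺] = 1.7593e-05

pH = 4.75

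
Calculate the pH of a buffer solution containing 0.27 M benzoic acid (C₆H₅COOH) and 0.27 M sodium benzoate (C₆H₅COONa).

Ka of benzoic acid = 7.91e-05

pKa = -log(7.91e-05) = 4.10. pH = pKa + log([A⁻]/[HA]) = 4.10 + log(0.27/0.27)

pH = 4.10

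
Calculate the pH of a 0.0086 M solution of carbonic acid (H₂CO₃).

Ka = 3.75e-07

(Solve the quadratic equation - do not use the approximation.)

x² + Ka×x - Ka×C = 0. Using quadratic formula: [H⁺] = 5.6602e-05

pH = 4.25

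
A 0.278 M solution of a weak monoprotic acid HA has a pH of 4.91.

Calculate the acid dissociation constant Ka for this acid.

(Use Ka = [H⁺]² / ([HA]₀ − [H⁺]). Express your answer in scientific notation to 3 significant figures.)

[H⁺] = 10^(−pH) = 10^(−4.91) = 1.230e-05 M. For HA ⇌ H⁺ + A⁻, Ka = [H⁺][A⁻]/[HA] = [H⁺]² / ([HA]₀ − [H⁺]) = (1.230e-05)² / (0.278 − 1.230e-05) = 5.44e-10.

K_a = 5.44e-10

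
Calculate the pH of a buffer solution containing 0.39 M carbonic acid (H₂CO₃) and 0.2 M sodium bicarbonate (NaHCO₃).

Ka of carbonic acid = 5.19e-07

pKa = -log(5.19e-07) = 6.28. pH = pKa + log([A⁻]/[HA]) = 6.28 + log(0.2/0.39)

pH = 5.99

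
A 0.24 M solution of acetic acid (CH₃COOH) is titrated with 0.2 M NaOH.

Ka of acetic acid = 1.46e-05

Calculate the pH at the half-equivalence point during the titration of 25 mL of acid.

At half-equivalence [HA] = [A⁻], so Henderson-Hasselbalch gives pH = pKa = -log(1.46e-05) = 4.84.

pH = pKa = 4.84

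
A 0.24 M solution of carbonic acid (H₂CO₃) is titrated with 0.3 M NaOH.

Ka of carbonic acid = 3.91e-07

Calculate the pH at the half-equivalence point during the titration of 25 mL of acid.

At half-equivalence [HA] = [A⁻], so Henderson-Hasselbalch gives pH = pKa = -log(3.91e-07) = 6.41.

pH = pKa = 6.41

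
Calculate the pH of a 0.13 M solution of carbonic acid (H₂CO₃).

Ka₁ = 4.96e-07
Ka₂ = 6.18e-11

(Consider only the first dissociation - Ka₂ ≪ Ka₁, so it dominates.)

First dissociation dominates. From Ka₁ = [H⁺][HA⁻]/[H₂A], x² + Ka₁·x − Ka₁·C = 0 with C = 0.13 M and Ka₁ = 4.96e-07. Solving: [H⁺] = (−Ka₁ + √(Ka₁² + 4·Ka₁·C)) / 2 = 2.5368e-04 M. pH = -log(2.5368e-04) = 3.60.

pH = 3.60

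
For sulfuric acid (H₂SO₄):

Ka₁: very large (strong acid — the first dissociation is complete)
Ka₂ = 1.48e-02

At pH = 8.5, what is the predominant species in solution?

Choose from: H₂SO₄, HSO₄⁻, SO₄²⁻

The first dissociation is complete, so H₂SO₄ itself is never the predominant species in water; pKa₂ = -log(1.48e-02) = 1.83. For a polyprotic acid the predominant species crosses at each pKa: below pKa_n the protonated form dominates, above it the deprotonated form does. At pH = 8.5, the predominant species is SO₄²⁻.

SO₄²⁻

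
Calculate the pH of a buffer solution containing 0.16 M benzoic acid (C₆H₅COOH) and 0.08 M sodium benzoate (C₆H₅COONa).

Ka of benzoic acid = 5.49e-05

pKa = -log(5.49e-05) = 4.26. pH = pKa + log([A⁻]/[HA]) = 4.26 + log(0.08/0.16)

pH = 3.96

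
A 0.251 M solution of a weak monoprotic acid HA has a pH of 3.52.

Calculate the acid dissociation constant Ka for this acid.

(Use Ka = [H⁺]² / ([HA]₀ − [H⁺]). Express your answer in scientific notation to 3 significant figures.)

[H⁺] = 10^(−pH) = 10^(−3.52) = 3.020e-04 M. For HA ⇌ H⁺ + A⁻, Ka = [H⁺][A⁻]/[HA] = [H⁺]² / ([HA]₀ − [H⁺]) = (3.020e-04)² / (0.251 − 3.020e-04) = 3.64e-07.

K_a = 3.64e-07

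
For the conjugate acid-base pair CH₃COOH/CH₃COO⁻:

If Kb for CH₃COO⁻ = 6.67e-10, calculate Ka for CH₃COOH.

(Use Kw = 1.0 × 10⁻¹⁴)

For a conjugate pair Ka × Kb = Kw, so Ka = Kw/Kb = 1.0 × 10⁻¹⁴ / 6.67e-10 = 1.50e-05.

K_a = 1.50e-05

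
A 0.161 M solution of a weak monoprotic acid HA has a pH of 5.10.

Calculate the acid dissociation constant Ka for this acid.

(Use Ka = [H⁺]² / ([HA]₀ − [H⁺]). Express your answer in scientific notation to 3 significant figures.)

[H⁺] = 10^(−pH) = 10^(−5.10) = 7.943e-06 M. For HA ⇌ H⁺ + A⁻, Ka = [H⁺][A⁻]/[HA] = [H⁺]² / ([HA]₀ − [H⁺]) = (7.943e-06)² / (0.161 − 7.943e-06) = 3.92e-10.

K_a = 3.92e-10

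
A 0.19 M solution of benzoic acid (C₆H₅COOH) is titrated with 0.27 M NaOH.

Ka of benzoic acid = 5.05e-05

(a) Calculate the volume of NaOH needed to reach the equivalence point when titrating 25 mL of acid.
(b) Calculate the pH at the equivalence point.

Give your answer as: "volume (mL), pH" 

moles acid = 0.19 × 25/1000 = 0.00475 mol; V_base = moles/0.27 × 1000 = 17.6 mL. At equivalence only the conjugate base is present: [A⁻] = 0.00475/0.043 = 1.1152e-01 M. Kb = Kw/Ka = 1.98e-10; [OH⁻] = √(Kb × [A⁻]) = 4.6993e-06; pOH = 5.33; pH = 14 - pOH = 8.67.

V = 17.6 mL, pH = 8.67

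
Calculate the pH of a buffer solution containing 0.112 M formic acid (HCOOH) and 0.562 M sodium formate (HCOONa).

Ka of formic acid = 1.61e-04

pKa = -log(1.61e-04) = 3.79. pH = pKa + log([A⁻]/[HA]) = 3.79 + log(0.562/0.112)

pH = 4.49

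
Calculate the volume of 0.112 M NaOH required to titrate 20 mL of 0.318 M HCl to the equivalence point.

At equivalence: moles acid = moles base. moles HCl = 0.318 × 20/1000 = 0.00636 mol. V_base = moles / 0.112 × 1000 = 56.8 mL.

V_{base} = 56.8 mL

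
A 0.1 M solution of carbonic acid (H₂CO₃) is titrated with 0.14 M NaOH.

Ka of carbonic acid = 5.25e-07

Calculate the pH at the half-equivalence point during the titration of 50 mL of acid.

At half-equivalence [HA] = [A⁻], so Henderson-Hasselbalch gives pH = pKa = -log(5.25e-07) = 6.28.

pH = pKa = 6.28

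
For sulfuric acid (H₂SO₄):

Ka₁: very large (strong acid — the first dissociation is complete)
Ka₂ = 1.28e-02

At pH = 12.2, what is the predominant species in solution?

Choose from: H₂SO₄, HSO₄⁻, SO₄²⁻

The first dissociation is complete, so H₂SO₄ itself is never the predominant species in water; pKa₂ = -log(1.28e-02) = 1.89. For a polyprotic acid the predominant species crosses at each pKa: below pKa_n the protonated form dominates, above it the deprotonated form does. At pH = 12.2, the predominant species is SO₄²⁻.

SO₄²⁻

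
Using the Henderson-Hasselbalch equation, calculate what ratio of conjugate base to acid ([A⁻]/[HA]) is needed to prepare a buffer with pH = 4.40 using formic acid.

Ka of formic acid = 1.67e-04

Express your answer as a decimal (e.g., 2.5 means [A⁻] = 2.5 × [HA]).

pKa = -log(1.67e-04) = 3.7773. pH = pKa + log([A⁻]/[HA]), so log([A⁻]/[HA]) = pH − pKa = 4.40 − 3.7773 = 0.6227. [A⁻]/[HA] = 10^(0.6227) = 4.19

[A⁻]/[HA] = 4.19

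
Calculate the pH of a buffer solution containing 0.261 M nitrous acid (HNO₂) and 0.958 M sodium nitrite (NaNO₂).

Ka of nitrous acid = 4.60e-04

pKa = -log(4.60e-04) = 3.34. pH = pKa + log([A⁻]/[HA]) = 3.34 + log(0.958/0.261)

pH = 3.90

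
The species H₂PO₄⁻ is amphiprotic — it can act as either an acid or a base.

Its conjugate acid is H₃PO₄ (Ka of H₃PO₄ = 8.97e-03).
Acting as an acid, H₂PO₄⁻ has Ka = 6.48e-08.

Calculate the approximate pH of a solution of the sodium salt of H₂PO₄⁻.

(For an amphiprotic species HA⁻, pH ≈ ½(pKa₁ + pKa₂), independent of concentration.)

pKa₁ = -log(8.97e-03) = 2.05; pKa₂ = -log(6.48e-08) = 7.19. For an amphiprotic species, pH ≈ ½(pKa₁ + pKa₂) = ½(2.05 + 7.19) = 4.62.

pH = 4.62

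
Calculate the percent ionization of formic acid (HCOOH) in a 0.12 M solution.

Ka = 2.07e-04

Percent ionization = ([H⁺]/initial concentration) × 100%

Using Ka equilibrium: x² + Ka×x - Ka×C = 0. Solving: [H⁺] = 4.8815e-03. Percent = (4.8815e-03/0.12) × 100

Percent ionization = 4.07%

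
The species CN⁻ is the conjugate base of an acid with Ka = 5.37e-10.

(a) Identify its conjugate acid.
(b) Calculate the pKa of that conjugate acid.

(a) The conjugate acid is formed by adding one H⁺ to CN⁻, giving HCN. (b) pKa = -log(Ka) = -log(5.37e-10) = 9.27.

Conjugate acid: HCN; pK_a = 9.27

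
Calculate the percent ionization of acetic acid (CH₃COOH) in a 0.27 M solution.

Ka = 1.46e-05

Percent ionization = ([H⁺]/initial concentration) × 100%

Using Ka equilibrium: x² + Ka×x - Ka×C = 0. Solving: [H⁺] = 1.9782e-03. Percent = (1.9782e-03/0.27) × 100

Percent ionization = 0.733%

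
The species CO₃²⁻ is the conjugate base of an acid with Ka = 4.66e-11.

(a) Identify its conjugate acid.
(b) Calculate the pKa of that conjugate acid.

(a) The conjugate acid is formed by adding one H⁺ to CO₃²⁻, giving HCO₃⁻. (b) pKa = -log(Ka) = -log(4.66e-11) = 10.33.

Conjugate acid: HCO₃⁻; pK_a = 10.33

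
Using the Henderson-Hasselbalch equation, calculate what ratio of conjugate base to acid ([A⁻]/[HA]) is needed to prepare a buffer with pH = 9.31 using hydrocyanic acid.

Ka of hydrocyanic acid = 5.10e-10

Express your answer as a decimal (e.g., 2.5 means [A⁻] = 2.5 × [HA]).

pKa = -log(5.10e-10) = 9.2924. pH = pKa + log([A⁻]/[HA]), so log([A⁻]/[HA]) = pH − pKa = 9.31 − 9.2924 = 0.0176. [A⁻]/[HA] = 10^(0.0176) = 1.04

[A⁻]/[HA] = 1.04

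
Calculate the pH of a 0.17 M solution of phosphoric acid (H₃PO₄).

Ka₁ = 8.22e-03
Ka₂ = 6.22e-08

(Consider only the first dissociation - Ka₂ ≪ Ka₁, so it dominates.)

First dissociation dominates. From Ka₁ = [H⁺][HA⁻]/[H₂A], x² + Ka₁·x − Ka₁·C = 0 with C = 0.17 M and Ka₁ = 8.22e-03. Solving: [H⁺] = (−Ka₁ + √(Ka₁² + 4·Ka₁·C)) / 2 = 3.3497e-02 M. pH = -log(3.3497e-02) = 1.47.

pH = 1.47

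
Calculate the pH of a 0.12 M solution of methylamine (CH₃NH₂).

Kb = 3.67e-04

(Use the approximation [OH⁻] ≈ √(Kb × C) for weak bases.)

[OH⁻] = √(Kb × C) = √(3.67e-04 × 0.12) = 6.6363e-03. pOH = 2.18, pH = 14 - pOH

pH = 11.82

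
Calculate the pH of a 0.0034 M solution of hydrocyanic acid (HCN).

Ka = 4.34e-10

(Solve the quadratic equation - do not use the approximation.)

x² + Ka×x - Ka×C = 0. Using quadratic formula: [H⁺] = 1.2145e-06

pH = 5.92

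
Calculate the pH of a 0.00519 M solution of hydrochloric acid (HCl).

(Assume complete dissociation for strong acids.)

[H⁺] = 0.00519 M for strong acid. pH = -log[H⁺] = -log(0.00519)

pH = 2.28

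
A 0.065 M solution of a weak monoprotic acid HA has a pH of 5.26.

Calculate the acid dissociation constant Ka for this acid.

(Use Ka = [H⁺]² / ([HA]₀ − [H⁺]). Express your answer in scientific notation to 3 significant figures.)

[H⁺] = 10^(−pH) = 10^(−5.26) = 5.495e-06 M. For HA ⇌ H⁺ + A⁻, Ka = [H⁺][A⁻]/[HA] = [H⁺]² / ([HA]₀ − [H⁺]) = (5.495e-06)² / (0.065 − 5.495e-06) = 4.65e-10.

K_a = 4.65e-10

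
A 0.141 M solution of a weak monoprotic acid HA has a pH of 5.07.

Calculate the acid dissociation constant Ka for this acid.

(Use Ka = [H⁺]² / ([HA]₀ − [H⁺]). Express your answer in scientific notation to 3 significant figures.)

[H⁺] = 10^(−pH) = 10^(−5.07) = 8.511e-06 M. For HA ⇌ H⁺ + A⁻, Ka = [H⁺][A⁻]/[HA] = [H⁺]² / ([HA]₀ − [H⁺]) = (8.511e-06)² / (0.141 − 8.511e-06) = 5.14e-10.

K_a = 5.14e-10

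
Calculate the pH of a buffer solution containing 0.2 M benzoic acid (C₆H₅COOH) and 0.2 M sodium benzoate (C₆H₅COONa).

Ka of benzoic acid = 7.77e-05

pKa = -log(7.77e-05) = 4.11. pH = pKa + log([A⁻]/[HA]) = 4.11 + log(0.2/0.2)

pH = 4.11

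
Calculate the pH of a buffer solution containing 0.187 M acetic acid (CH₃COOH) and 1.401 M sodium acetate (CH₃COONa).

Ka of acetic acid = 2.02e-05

pKa = -log(2.02e-05) = 4.69. pH = pKa + log([A⁻]/[HA]) = 4.69 + log(1.401/0.187)

pH = 5.57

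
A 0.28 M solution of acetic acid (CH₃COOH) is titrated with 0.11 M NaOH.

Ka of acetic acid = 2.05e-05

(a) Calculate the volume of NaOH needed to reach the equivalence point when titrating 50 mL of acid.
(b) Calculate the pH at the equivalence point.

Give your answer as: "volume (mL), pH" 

moles acid = 0.28 × 50/1000 = 0.014 mol; V_base = moles/0.11 × 1000 = 127.3 mL. At equivalence only the conjugate base is present: [A⁻] = 0.014/0.177 = 7.8974e-02 M. Kb = Kw/Ka = 4.88e-10; [OH⁻] = √(Kb × [A⁻]) = 6.2068e-06; pOH = 5.21; pH = 14 - pOH = 8.79.

V = 127.3 mL, pH = 8.79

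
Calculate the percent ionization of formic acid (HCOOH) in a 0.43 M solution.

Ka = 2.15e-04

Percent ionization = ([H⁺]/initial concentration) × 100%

Using Ka equilibrium: x² + Ka×x - Ka×C = 0. Solving: [H⁺] = 9.5082e-03. Percent = (9.5082e-03/0.43) × 100

Percent ionization = 2.21%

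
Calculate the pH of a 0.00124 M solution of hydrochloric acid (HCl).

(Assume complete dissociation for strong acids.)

[H⁺] = 0.00124 M for strong acid. pH = -log[H⁺] = -log(0.00124)

pH = 2.91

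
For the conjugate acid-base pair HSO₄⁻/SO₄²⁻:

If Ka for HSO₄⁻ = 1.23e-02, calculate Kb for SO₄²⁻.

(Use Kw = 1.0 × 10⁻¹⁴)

For a conjugate pair Ka × Kb = Kw, so Kb = Kw/Ka = 1.0 × 10⁻¹⁴ / 1.23e-02 = 8.13e-13.

K_b = 8.13e-13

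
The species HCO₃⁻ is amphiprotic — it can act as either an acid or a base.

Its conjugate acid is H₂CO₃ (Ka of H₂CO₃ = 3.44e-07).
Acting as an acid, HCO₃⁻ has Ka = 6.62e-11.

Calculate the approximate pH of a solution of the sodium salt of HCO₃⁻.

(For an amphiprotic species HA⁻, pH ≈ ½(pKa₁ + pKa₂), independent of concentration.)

pKa₁ = -log(3.44e-07) = 6.46; pKa₂ = -log(6.62e-11) = 10.18. For an amphiprotic species, pH ≈ ½(pKa₁ + pKa₂) = ½(6.46 + 10.18) = 8.32.

pH = 8.32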